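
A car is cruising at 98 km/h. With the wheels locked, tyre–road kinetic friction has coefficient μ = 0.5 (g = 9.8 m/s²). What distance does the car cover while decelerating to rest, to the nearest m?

Braking distance ≈ 76 m

98 km/h ÷ 3.6 = 27.2222 m/s.
a = μg = 0.5 × 9.8 = 4.900 m/s².
Braking distance = v²/(2a) = 27.2222² / (2 × 4.900) = 741.048 / 9.800 = 75.617 m.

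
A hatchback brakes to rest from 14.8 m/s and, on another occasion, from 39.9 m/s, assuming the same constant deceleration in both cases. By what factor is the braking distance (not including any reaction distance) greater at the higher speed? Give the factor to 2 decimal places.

Braking distance d = v²/(2a), so with a fixed, d ∝ v².
Factor = (39.9/14.8)² = 2.6959² = 7.2679.

Factor ≈ 7.27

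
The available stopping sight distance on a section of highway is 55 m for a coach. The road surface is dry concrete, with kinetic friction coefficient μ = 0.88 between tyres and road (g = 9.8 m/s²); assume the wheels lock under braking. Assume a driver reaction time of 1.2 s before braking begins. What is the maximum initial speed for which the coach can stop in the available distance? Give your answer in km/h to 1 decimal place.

a = μg = 0.88 × 9.8 = 8.624 m/s².
Stopping distance: v·t_r + v²/(2a) = 55 with t_r = 1.2 s and a = 8.624 m/s².
So v² + 20.698 v − 948.64 = 0.
Positive root: v = −a·t_r + √((a·t_r)² + 2a·d) = −10.349 + √(107.102 + 948.64) = 22.1432 m/s.
22.1432 m/s × 3.6 = 79.716 km/h.

Maximum speed ≈ 79.7 km/h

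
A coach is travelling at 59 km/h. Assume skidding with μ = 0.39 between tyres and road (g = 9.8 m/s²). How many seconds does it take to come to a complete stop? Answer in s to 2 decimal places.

Braking time ≈ 4.29 s

59 km/h ÷ 3.6 = 16.3889 m/s.
a = μg = 0.39 × 9.8 = 3.822 m/s².
Braking time = v/a = 16.3889 / 3.822 = 4.288 s.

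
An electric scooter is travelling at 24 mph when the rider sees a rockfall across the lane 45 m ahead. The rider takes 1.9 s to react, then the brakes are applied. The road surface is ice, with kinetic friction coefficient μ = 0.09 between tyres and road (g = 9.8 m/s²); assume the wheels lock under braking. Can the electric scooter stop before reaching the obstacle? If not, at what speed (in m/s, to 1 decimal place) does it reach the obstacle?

No — it strikes the obstacle at 8.5 m/s

24 mph × 0.44704 = 10.7290 m/s.
a = μg = 0.09 × 9.8 = 0.882 m/s².
Reaction distance = 10.7290 × 1.9 = 20.385 m.
Braking distance needed to stop: v²/(2a) = 115.111 / 1.764 = 65.256 m, so total needed = 20.385 + 65.256 = 85.641 m > 45 m — it cannot stop.
Distance remaining when braking begins: 45 − 20.385 = 24.615 m.
v² = v₀² − 2a·d = 115.111 − 2 × 0.882 × 24.615 = 71.690 m²/s².
v = √71.690 = 8.467 m/s.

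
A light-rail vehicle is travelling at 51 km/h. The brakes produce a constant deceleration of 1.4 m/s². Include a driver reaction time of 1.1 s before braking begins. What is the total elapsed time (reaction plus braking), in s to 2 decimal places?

Total time ≈ 11.22 s

51 km/h ÷ 3.6 = 14.1667 m/s.
Braking time = v/a = 14.1667 / 1.400 = 10.119 s.
Total = 1.1 + 10.119 = 11.219 s.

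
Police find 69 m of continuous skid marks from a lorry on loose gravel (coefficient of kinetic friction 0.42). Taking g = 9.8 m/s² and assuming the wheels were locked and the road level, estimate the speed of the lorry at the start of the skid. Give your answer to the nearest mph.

Initial speed ≈ 53 mph

Deceleration a = μg = 0.42 × 9.8 = 4.116 m/s².
v = √(2a·d) = √(2 × 4.116 × 69) = √568.008 = 23.8329 m/s.
= 23.8329 ÷ 0.44704 = 53.313 mph.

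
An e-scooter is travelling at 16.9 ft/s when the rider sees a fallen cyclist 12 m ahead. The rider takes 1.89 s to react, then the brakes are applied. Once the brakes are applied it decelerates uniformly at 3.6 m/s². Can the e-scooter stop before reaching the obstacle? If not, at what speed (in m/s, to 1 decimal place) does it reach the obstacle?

16.9 ft/s × 0.3048 = 5.1511 m/s.
Reaction distance = 5.1511 × 1.89 = 9.736 m.
Braking distance needed to stop: v²/(2a) = 26.534 / 7.200 = 3.685 m, so total needed = 9.736 + 3.685 = 13.421 m > 12 m — it cannot stop.
Distance remaining when braking begins: 12 − 9.736 = 2.264 m.
v² = v₀² − 2a·d = 26.534 − 2 × 3.600 × 2.264 = 10.233 m²/s².
v = √10.233 = 3.199 m/s.

No — it strikes the obstacle at 3.2 m/s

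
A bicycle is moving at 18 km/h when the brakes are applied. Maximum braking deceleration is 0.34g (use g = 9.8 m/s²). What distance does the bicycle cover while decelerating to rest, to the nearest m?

18 km/h ÷ 3.6 = 5.0000 m/s.
a = 0.34 × 9.8 = 3.332 m/s².
Braking distance = v²/(2a) = 5.0000² / (2 × 3.332) = 25.000 / 6.664 = 3.752 m.

Braking distance ≈ 4 m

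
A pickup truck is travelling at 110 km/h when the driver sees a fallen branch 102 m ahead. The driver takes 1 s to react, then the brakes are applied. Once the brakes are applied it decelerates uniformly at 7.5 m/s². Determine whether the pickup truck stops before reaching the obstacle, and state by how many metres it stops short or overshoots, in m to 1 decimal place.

Yes — it stops 9.2 m short of the obstacle

110 km/h ÷ 3.6 = 30.5556 m/s.
Reaction distance = 30.5556 × 1 = 30.556 m.
Braking distance = v²/(2a) = 933.645 / 15.000 = 62.243 m.
Total stopping distance = 30.556 + 62.243 = 92.799 m, vs 102 m available — it stops with 102 − 92.799 = 9.201 m to spare.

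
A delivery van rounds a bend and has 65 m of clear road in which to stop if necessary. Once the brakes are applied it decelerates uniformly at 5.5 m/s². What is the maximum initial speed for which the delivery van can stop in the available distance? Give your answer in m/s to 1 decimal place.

Maximum speed ≈ 26.7 m/s

v²/(2a) = d ⇒ v = √(2 × 5.500 × 65) = √715.00 = 26.7395 m/s.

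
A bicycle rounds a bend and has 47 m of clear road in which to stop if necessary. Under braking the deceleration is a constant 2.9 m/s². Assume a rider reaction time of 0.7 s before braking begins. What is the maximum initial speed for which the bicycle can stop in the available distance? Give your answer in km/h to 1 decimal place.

Stopping distance: v·t_r + v²/(2a) = 47 with t_r = 0.7 s and a = 2.900 m/s².
So v² + 4.060 v − 272.60 = 0.
Positive root: v = −a·t_r + √((a·t_r)² + 2a·d) = −2.030 + √(4.121 + 272.60) = 14.6049 m/s.
14.6049 m/s × 3.6 = 52.578 km/h.

Maximum speed ≈ 52.6 km/h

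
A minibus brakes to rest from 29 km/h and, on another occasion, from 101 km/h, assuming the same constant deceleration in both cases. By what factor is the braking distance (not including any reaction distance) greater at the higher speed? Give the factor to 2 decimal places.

Factor ≈ 12.13

Braking distance d = v²/(2a), so with a fixed, d ∝ v².
Factor = (101/29)² = 3.4828² = 12.1299.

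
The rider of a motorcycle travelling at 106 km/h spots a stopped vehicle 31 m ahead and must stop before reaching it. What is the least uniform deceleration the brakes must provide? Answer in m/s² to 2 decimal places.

106 km/h ÷ 3.6 = 29.4444 m/s.
v² = 2a·d ⇒ a = v²/(2d) = 29.4444² / (2 × 31.000) = 866.973 / 62.000 = 13.9834 m/s².

Required deceleration ≈ 13.98 m/s²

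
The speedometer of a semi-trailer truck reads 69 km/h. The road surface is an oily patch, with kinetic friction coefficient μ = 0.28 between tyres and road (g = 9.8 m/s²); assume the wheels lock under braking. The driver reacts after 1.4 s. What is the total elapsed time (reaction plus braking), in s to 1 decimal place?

69 km/h ÷ 3.6 = 19.1667 m/s.
a = μg = 0.28 × 9.8 = 2.744 m/s².
Braking time = v/a = 19.1667 / 2.744 = 6.985 s.
Total = 1.4 + 6.985 = 8.385 s.

Total time ≈ 8.4 s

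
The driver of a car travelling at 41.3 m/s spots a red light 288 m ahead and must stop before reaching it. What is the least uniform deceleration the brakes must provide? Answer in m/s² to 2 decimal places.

v² = 2a·d ⇒ a = v²/(2d) = 41.3000² / (2 × 288.000) = 1705.690 / 576.000 = 2.9613 m/s².

Required deceleration ≈ 2.96 m/s²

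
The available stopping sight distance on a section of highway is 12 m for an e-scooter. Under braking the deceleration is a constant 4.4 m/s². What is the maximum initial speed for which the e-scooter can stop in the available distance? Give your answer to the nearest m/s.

v²/(2a) = d ⇒ v = √(2 × 4.400 × 12) = √105.60 = 10.2762 m/s.

Maximum speed ≈ 10 m/s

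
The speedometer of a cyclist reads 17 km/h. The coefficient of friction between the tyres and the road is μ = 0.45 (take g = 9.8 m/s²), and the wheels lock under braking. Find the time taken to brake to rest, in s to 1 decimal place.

Braking time ≈ 1.1 s

17 km/h ÷ 3.6 = 4.7222 m/s.
a = μg = 0.45 × 9.8 = 4.410 m/s².
Braking time = v/a = 4.7222 / 4.410 = 1.071 s.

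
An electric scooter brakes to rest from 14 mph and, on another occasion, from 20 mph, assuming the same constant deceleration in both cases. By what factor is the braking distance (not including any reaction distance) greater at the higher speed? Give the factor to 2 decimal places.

Braking distance d = v²/(2a), so with a fixed, d ∝ v².
Factor = (20/14)² = 1.4286² = 2.0409.

Factor ≈ 2.04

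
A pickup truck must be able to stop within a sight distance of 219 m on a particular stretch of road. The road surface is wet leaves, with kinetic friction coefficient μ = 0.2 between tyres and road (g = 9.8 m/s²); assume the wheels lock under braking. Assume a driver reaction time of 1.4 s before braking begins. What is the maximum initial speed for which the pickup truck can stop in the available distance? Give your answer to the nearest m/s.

Maximum speed ≈ 27 m/s

a = μg = 0.2 × 9.8 = 1.960 m/s².
Stopping distance: v·t_r + v²/(2a) = 219 with t_r = 1.4 s and a = 1.960 m/s².
So v² + 5.488 v − 858.48 = 0.
Positive root: v = −a·t_r + √((a·t_r)² + 2a·d) = −2.744 + √(7.530 + 858.48) = 26.6840 m/s.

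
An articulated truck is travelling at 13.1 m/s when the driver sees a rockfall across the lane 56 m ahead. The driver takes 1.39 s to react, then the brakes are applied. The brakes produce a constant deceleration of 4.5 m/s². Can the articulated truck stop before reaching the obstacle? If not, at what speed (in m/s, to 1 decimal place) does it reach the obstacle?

Reaction distance = 13.1000 × 1.39 = 18.209 m.
Braking distance = v²/(2a) = 171.610 / 9.000 = 19.068 m.
Total stopping distance = 18.209 + 19.068 = 37.277 m, vs 56 m available — it stops with 56 − 37.277 = 18.723 m to spare.

Yes — it stops about 18.7 m short of the obstacle, so it never reaches it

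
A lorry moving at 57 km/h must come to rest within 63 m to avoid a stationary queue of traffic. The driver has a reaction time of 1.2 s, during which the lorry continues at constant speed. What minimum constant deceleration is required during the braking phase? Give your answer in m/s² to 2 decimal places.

57 km/h ÷ 3.6 = 15.8333 m/s.
Distance covered during reaction = 15.8333 × 1.2 = 19.000 m.
Distance available for braking: 63 − 19.000 = 44.000 m.
v² = 2a·d ⇒ a = v²/(2d) = 15.8333² / (2 × 44.000) = 250.693 / 88.000 = 2.8488 m/s².

Required deceleration ≈ 2.85 m/s²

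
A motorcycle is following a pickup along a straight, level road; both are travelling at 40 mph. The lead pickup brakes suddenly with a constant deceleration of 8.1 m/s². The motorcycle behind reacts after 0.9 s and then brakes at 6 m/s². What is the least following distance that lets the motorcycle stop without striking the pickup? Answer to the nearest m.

Minimum gap ≈ 23 m

40 mph × 0.44704 = 17.8816 m/s.
Leader travels v²/(2a_L) = 319.752 / 16.200 = 19.738 m before stopping.
Follower covers v·t_r = 17.8816 × 0.9 = 16.093 m while reacting, then v²/(2a_F) = 319.752 / 12.000 = 26.646 m while braking, for a total of 16.093 + 26.646 = 42.739 m.
Since a_F ≤ a_L and the follower starts braking later, the follower is never slower than the leader, so the closest approach is when both have stopped.
Minimum gap = 42.739 − 19.738 = 23.001 m.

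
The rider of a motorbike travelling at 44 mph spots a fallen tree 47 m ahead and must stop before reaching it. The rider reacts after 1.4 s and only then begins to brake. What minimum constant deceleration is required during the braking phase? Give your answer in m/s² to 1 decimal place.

Required deceleration ≈ 9.9 m/s²

44 mph × 0.44704 = 19.6698 m/s.
Distance covered during reaction = 19.6698 × 1.4 = 27.538 m.
Distance available for braking: 47 − 27.538 = 19.462 m.
v² = 2a·d ⇒ a = v²/(2d) = 19.6698² / (2 × 19.462) = 386.901 / 38.924 = 9.9399 m/s².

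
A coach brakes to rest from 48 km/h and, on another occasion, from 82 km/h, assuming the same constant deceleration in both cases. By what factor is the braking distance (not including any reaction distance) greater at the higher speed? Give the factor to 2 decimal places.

Braking distance d = v²/(2a), so with a fixed, d ∝ v².
Factor = (82/48)² = 1.7083² = 2.9183.

Factor ≈ 2.92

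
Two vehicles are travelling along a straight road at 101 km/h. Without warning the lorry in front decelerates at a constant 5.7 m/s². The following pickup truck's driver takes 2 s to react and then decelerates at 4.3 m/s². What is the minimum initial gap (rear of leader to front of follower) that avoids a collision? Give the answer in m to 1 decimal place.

101 km/h ÷ 3.6 = 28.0556 m/s.
Leader travels v²/(2a_L) = 787.117 / 11.400 = 69.045 m before stopping.
Follower covers v·t_r = 28.0556 × 2 = 56.111 m while reacting, then v²/(2a_F) = 787.117 / 8.600 = 91.525 m while braking, for a total of 56.111 + 91.525 = 147.636 m.
Since a_F ≤ a_L and the follower starts braking later, the follower is never slower than the leader, so the closest approach is when both have stopped.
Minimum gap = 147.636 − 69.045 = 78.591 m.

Minimum gap ≈ 78.6 m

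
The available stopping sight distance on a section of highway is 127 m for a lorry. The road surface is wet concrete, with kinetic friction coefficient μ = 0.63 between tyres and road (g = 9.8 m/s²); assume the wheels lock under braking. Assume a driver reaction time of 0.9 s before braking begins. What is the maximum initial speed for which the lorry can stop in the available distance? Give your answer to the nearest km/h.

a = μg = 0.63 × 9.8 = 6.174 m/s².
Stopping distance: v·t_r + v²/(2a) = 127 with t_r = 0.9 s and a = 6.174 m/s².
So v² + 11.113 v − 1568.20 = 0.
Positive root: v = −a·t_r + √((a·t_r)² + 2a·d) = −5.557 + √(30.880 + 1568.20) = 34.4315 m/s.
34.4315 m/s × 3.6 = 123.953 km/h.

Maximum speed ≈ 124 km/h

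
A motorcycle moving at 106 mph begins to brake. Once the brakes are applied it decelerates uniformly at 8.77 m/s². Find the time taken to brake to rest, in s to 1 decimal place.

Braking time ≈ 5.4 s

106 mph × 0.44704 = 47.3862 m/s.
Braking time = v/a = 47.3862 / 8.770 = 5.403 s.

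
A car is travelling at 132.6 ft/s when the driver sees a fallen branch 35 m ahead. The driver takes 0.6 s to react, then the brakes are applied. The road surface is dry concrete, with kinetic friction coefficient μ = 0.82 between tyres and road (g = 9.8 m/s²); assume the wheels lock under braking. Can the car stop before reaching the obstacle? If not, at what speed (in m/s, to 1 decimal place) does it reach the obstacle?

132.6 ft/s × 0.3048 = 40.4165 m/s.
a = μg = 0.82 × 9.8 = 8.036 m/s².
Reaction distance = 40.4165 × 0.6 = 24.250 m.
Braking distance needed to stop: v²/(2a) = 1633.493 / 16.072 = 101.636 m, so total needed = 24.250 + 101.636 = 125.886 m > 35 m — it cannot stop.
Distance remaining when braking begins: 35 − 24.250 = 10.750 m.
v² = v₀² − 2a·d = 1633.493 − 2 × 8.036 × 10.750 = 1460.719 m²/s².
v = √1460.719 = 38.219 m/s.

No — it strikes the obstacle at 38.2 m/s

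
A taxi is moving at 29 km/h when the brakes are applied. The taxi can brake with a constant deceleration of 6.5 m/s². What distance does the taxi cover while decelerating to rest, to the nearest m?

29 km/h ÷ 3.6 = 8.0556 m/s.
Braking distance = v²/(2a) = 8.0556² / (2 × 6.500) = 64.893 / 13.000 = 4.992 m.

Braking distance ≈ 5 m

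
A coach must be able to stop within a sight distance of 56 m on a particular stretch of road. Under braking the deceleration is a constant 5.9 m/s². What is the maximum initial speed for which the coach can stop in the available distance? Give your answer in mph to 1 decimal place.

Maximum speed ≈ 57.5 mph

v²/(2a) = d ⇒ v = √(2 × 5.900 × 56) = √660.80 = 25.7060 m/s.
25.7060 m/s ÷ 0.44704 = 57.503 mph.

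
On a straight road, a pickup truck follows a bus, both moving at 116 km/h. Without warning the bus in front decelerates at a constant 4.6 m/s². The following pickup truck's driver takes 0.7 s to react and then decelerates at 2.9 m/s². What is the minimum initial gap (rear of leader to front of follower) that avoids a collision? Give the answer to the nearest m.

Minimum gap ≈ 89 m

116 km/h ÷ 3.6 = 32.2222 m/s.
Leader travels v²/(2a_L) = 1038.270 / 9.200 = 112.855 m before stopping.
Follower covers v·t_r = 32.2222 × 0.7 = 22.556 m while reacting, then v²/(2a_F) = 1038.270 / 5.800 = 179.012 m while braking, for a total of 22.556 + 179.012 = 201.568 m.
Since a_F ≤ a_L and the follower starts braking later, the follower is never slower than the leader, so the closest approach is when both have stopped.
Minimum gap = 201.568 − 112.855 = 88.713 m.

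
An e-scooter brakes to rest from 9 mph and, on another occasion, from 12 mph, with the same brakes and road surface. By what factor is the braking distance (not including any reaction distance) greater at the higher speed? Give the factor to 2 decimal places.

Braking distance d = v²/(2a), so with a fixed, d ∝ v².
Factor = (12/9)² = 1.3333² = 1.7777.

Factor ≈ 1.78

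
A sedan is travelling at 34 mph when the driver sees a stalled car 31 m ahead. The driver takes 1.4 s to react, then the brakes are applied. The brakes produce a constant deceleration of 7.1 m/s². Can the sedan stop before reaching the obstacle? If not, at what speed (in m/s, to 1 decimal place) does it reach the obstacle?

34 mph × 0.44704 = 15.1994 m/s.
Reaction distance = 15.1994 × 1.4 = 21.279 m.
Braking distance needed to stop: v²/(2a) = 231.022 / 14.200 = 16.269 m, so total needed = 21.279 + 16.269 = 37.548 m > 31 m — it cannot stop.
Distance remaining when braking begins: 31 − 21.279 = 9.721 m.
v² = v₀² − 2a·d = 231.022 − 2 × 7.100 × 9.721 = 92.984 m²/s².
v = √92.984 = 9.643 m/s.

No — it strikes the obstacle at 9.6 m/s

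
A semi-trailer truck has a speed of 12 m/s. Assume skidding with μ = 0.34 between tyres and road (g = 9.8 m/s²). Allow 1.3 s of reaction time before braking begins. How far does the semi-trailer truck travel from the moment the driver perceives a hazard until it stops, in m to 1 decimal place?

Total stopping distance ≈ 37.2 m

a = μg = 0.34 × 9.8 = 3.332 m/s².
Reaction distance = v·t_r = 12.0000 × 1.3 = 15.600 m.
Braking distance = v²/(2a) = 12.0000² / (2 × 3.332) = 144.000 / 6.664 = 21.609 m.
Total = 15.600 + 21.609 = 37.209 m.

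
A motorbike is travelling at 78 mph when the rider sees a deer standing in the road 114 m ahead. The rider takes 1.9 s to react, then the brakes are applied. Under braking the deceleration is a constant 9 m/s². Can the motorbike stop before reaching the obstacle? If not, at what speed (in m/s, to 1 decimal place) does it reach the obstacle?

No — it strikes the obstacle at 18.9 m/s

78 mph × 0.44704 = 34.8691 m/s.
Reaction distance = 34.8691 × 1.9 = 66.251 m.
Braking distance needed to stop: v²/(2a) = 1215.854 / 18.000 = 67.547 m, so total needed = 66.251 + 67.547 = 133.798 m > 114 m — it cannot stop.
Distance remaining when braking begins: 114 − 66.251 = 47.749 m.
v² = v₀² − 2a·d = 1215.854 − 2 × 9.000 × 47.749 = 356.372 m²/s².
v = √356.372 = 18.878 m/s.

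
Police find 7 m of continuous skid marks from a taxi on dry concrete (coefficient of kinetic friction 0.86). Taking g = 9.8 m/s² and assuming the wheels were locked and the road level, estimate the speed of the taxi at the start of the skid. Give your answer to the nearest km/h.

Deceleration a = μg = 0.86 × 9.8 = 8.428 m/s².
v = √(2a·d) = √(2 × 8.428 × 7) = √117.992 = 10.8624 m/s.
= 10.8624 × 3.6 = 39.105 km/h.

Initial speed ≈ 39 km/h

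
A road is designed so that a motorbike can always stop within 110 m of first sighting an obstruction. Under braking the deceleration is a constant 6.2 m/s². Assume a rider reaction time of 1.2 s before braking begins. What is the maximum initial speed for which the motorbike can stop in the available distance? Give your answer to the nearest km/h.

Stopping distance: v·t_r + v²/(2a) = 110 with t_r = 1.2 s and a = 6.200 m/s².
So v² + 14.880 v − 1364.00 = 0.
Positive root: v = −a·t_r + √((a·t_r)² + 2a·d) = −7.440 + √(55.354 + 1364.00) = 30.2343 m/s.
30.2343 m/s × 3.6 = 108.843 km/h.

Maximum speed ≈ 109 km/h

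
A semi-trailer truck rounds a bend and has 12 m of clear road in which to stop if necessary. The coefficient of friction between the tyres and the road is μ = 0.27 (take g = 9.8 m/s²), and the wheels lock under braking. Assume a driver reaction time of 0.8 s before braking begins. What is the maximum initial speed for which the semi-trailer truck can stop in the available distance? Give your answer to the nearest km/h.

Maximum speed ≈ 22 km/h

a = μg = 0.27 × 9.8 = 2.646 m/s².
Stopping distance: v·t_r + v²/(2a) = 12 with t_r = 0.8 s and a = 2.646 m/s².
So v² + 4.234 v − 63.50 = 0.
Positive root: v = −a·t_r + √((a·t_r)² + 2a·d) = −2.117 + √(4.482 + 63.50) = 6.1281 m/s.
6.1281 m/s × 3.6 = 22.061 km/h.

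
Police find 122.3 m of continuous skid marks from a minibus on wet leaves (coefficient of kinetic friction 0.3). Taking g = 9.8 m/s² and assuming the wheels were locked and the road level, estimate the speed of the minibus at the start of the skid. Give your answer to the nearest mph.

Initial speed ≈ 60 mph

Deceleration a = μg = 0.3 × 9.8 = 2.940 m/s².
v = √(2a·d) = √(2 × 2.940 × 122.3) = √719.124 = 26.8165 m/s.
= 26.8165 ÷ 0.44704 = 59.987 mph.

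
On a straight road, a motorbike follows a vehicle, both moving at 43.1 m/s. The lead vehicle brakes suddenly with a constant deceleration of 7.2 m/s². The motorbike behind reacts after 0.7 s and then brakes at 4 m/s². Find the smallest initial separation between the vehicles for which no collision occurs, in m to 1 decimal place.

Minimum gap ≈ 133.4 m

Leader travels v²/(2a_L) = 1857.610 / 14.400 = 129.001 m before stopping.
Follower covers v·t_r = 43.1000 × 0.7 = 30.170 m while reacting, then v²/(2a_F) = 1857.610 / 8.000 = 232.201 m while braking, for a total of 30.170 + 232.201 = 262.371 m.
Since a_F ≤ a_L and the follower starts braking later, the follower is never slower than the leader, so the closest approach is when both have stopped.
Minimum gap = 262.371 − 129.001 = 133.370 m.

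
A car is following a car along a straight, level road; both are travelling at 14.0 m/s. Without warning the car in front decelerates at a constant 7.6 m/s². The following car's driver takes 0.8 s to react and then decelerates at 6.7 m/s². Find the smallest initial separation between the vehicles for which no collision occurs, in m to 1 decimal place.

Leader travels v²/(2a_L) = 196.000 / 15.200 = 12.895 m before stopping.
Follower covers v·t_r = 14.0000 × 0.8 = 11.200 m while reacting, then v²/(2a_F) = 196.000 / 13.400 = 14.627 m while braking, for a total of 11.200 + 14.627 = 25.827 m.
Since a_F ≤ a_L and the follower starts braking later, the follower is never slower than the leader, so the closest approach is when both have stopped.
Minimum gap = 25.827 − 12.895 = 12.932 m.

Minimum gap ≈ 12.9 m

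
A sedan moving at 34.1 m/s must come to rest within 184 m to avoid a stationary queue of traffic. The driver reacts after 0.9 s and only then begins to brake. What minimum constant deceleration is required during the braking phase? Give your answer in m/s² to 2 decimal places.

Required deceleration ≈ 3.79 m/s²

Distance covered during reaction = 34.1000 × 0.9 = 30.690 m.
Distance available for braking: 184 − 30.690 = 153.310 m.
v² = 2a·d ⇒ a = v²/(2d) = 34.1000² / (2 × 153.310) = 1162.810 / 306.620 = 3.7923 m/s².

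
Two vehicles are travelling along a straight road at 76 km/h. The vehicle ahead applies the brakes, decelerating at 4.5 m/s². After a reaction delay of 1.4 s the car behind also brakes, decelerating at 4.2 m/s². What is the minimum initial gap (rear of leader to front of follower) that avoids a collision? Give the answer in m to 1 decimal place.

Minimum gap ≈ 33.1 m

76 km/h ÷ 3.6 = 21.1111 m/s.
Leader travels v²/(2a_L) = 445.679 / 9.000 = 49.520 m before stopping.
Follower covers v·t_r = 21.1111 × 1.4 = 29.556 m while reacting, then v²/(2a_F) = 445.679 / 8.400 = 53.057 m while braking, for a total of 29.556 + 53.057 = 82.613 m.
Since a_F ≤ a_L and the follower starts braking later, the follower is never slower than the leader, so the closest approach is when both have stopped.
Minimum gap = 82.613 − 49.520 = 33.093 m.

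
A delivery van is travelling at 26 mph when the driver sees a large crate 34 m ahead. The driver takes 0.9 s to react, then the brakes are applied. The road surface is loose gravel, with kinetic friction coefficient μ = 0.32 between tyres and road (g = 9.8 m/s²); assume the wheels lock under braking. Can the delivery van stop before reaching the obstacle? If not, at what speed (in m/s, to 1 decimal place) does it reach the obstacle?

26 mph × 0.44704 = 11.6230 m/s.
a = μg = 0.32 × 9.8 = 3.136 m/s².
Reaction distance = 11.6230 × 0.9 = 10.461 m.
Braking distance = v²/(2a) = 135.094 / 6.272 = 21.539 m.
Total stopping distance = 10.461 + 21.539 = 32.000 m, vs 34 m available — it stops with 34 − 32.000 = 2.000 m to spare.

Yes — it stops about 2.0 m short of the obstacle, so it never reaches it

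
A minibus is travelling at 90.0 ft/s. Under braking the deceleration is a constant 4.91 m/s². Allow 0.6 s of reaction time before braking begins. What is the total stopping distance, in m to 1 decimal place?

Total stopping distance ≈ 93.1 m

90 ft/s × 0.3048 = 27.4320 m/s.
Reaction distance = v·t_r = 27.4320 × 0.6 = 16.459 m.
Braking distance = v²/(2a) = 27.4320² / (2 × 4.910) = 752.515 / 9.820 = 76.631 m.
Total = 16.459 + 76.631 = 93.090 m.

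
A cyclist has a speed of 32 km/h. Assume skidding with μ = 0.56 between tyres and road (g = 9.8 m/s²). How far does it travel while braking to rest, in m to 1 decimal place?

32 km/h ÷ 3.6 = 8.8889 m/s.
a = μg = 0.56 × 9.8 = 5.488 m/s².
Braking distance = v²/(2a) = 8.8889² / (2 × 5.488) = 79.013 / 10.976 = 7.199 m.

Braking distance ≈ 7.2 m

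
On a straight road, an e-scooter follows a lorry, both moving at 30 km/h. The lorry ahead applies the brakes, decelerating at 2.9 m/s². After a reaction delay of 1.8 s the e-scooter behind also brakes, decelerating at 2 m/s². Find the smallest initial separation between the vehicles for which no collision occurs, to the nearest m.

30 km/h ÷ 3.6 = 8.3333 m/s.
Leader travels v²/(2a_L) = 69.444 / 5.800 = 11.973 m before stopping.
Follower covers v·t_r = 8.3333 × 1.8 = 15.000 m while reacting, then v²/(2a_F) = 69.444 / 4.000 = 17.361 m while braking, for a total of 15.000 + 17.361 = 32.361 m.
Since a_F ≤ a_L and the follower starts braking later, the follower is never slower than the leader, so the closest approach is when both have stopped.
Minimum gap = 32.361 − 11.973 = 20.388 m.

Minimum gap ≈ 20 m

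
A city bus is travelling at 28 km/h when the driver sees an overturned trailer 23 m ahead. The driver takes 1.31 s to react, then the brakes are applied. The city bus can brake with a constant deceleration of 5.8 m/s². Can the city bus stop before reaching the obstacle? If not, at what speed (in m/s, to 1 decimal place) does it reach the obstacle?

28 km/h ÷ 3.6 = 7.7778 m/s.
Reaction distance = 7.7778 × 1.31 = 10.189 m.
Braking distance = v²/(2a) = 60.494 / 11.600 = 5.215 m.
Total stopping distance = 10.189 + 5.215 = 15.404 m, vs 23 m available — it stops with 23 − 15.404 = 7.596 m to spare.

Yes — it stops about 7.6 m short of the obstacle, so it never reaches it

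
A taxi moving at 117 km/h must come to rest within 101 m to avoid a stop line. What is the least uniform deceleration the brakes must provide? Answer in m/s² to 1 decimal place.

Required deceleration ≈ 5.2 m/s²

117 km/h ÷ 3.6 = 32.5000 m/s.
v² = 2a·d ⇒ a = v²/(2d) = 32.5000² / (2 × 101.000) = 1056.250 / 202.000 = 5.2290 m/s².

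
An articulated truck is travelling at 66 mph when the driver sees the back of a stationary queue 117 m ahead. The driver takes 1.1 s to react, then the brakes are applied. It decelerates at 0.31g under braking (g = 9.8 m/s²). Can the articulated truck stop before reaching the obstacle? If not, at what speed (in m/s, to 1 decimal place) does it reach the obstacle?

No — it strikes the obstacle at 18.9 m/s

66 mph × 0.44704 = 29.5046 m/s.
a = 0.31 × 9.8 = 3.038 m/s².
Reaction distance = 29.5046 × 1.1 = 32.455 m.
Braking distance needed to stop: v²/(2a) = 870.521 / 6.076 = 143.272 m, so total needed = 32.455 + 143.272 = 175.727 m > 117 m — it cannot stop.
Distance remaining when braking begins: 117 − 32.455 = 84.545 m.
v² = v₀² − 2a·d = 870.521 − 2 × 3.038 × 84.545 = 356.826 m²/s².
v = √356.826 = 18.890 m/s.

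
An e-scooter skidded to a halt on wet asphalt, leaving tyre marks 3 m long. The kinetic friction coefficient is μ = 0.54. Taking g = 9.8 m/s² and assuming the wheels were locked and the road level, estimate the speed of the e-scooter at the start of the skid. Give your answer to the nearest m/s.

Initial speed ≈ 6 m/s

Deceleration a = μg = 0.54 × 9.8 = 5.292 m/s².
v = √(2a·d) = √(2 × 5.292 × 3) = √31.752 = 5.6349 m/s.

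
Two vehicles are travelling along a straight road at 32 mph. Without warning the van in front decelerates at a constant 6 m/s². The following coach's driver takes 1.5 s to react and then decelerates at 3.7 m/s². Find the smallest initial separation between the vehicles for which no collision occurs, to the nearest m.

32 mph × 0.44704 = 14.3053 m/s.
Leader travels v²/(2a_L) = 204.642 / 12.000 = 17.053 m before stopping.
Follower covers v·t_r = 14.3053 × 1.5 = 21.458 m while reacting, then v²/(2a_F) = 204.642 / 7.400 = 27.654 m while braking, for a total of 21.458 + 27.654 = 49.112 m.
Since a_F ≤ a_L and the follower starts braking later, the follower is never slower than the leader, so the closest approach is when both have stopped.
Minimum gap = 49.112 − 17.053 = 32.059 m.

Minimum gap ≈ 32 m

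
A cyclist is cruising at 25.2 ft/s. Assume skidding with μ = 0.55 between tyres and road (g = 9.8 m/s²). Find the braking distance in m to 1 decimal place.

25.2 ft/s × 0.3048 = 7.6810 m/s.
a = μg = 0.55 × 9.8 = 5.390 m/s².
Braking distance = v²/(2a) = 7.6810² / (2 × 5.390) = 58.998 / 10.780 = 5.473 m.

Braking distance ≈ 5.5 m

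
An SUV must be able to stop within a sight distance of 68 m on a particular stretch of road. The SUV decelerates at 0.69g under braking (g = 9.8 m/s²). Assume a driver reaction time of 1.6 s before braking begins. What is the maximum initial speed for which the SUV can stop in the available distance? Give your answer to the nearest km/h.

Maximum speed ≈ 77 km/h

a = 0.69 × 9.8 = 6.762 m/s².
Stopping distance: v·t_r + v²/(2a) = 68 with t_r = 1.6 s and a = 6.762 m/s².
So v² + 21.638 v − 919.63 = 0.
Positive root: v = −a·t_r + √((a·t_r)² + 2a·d) = −10.819 + √(117.051 + 919.63) = 21.3785 m/s.
21.3785 m/s × 3.6 = 76.963 km/h.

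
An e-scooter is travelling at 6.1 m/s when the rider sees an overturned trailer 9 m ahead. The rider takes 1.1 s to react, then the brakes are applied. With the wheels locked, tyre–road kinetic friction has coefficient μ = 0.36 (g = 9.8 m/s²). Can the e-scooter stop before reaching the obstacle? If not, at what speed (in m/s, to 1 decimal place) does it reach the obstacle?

No — it strikes the obstacle at 4.6 m/s

a = μg = 0.36 × 9.8 = 3.528 m/s².
Reaction distance = 6.1000 × 1.1 = 6.710 m.
Braking distance needed to stop: v²/(2a) = 37.210 / 7.056 = 5.274 m, so total needed = 6.710 + 5.274 = 11.984 m > 9 m — it cannot stop.
Distance remaining when braking begins: 9 − 6.710 = 2.290 m.
v² = v₀² − 2a·d = 37.210 − 2 × 3.528 × 2.290 = 21.052 m²/s².
v = √21.052 = 4.588 m/s.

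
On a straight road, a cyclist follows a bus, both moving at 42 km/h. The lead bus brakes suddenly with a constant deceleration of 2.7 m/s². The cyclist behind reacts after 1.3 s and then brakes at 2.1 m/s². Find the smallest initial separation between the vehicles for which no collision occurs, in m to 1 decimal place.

42 km/h ÷ 3.6 = 11.6667 m/s.
Leader travels v²/(2a_L) = 136.112 / 5.400 = 25.206 m before stopping.
Follower covers v·t_r = 11.6667 × 1.3 = 15.167 m while reacting, then v²/(2a_F) = 136.112 / 4.200 = 32.408 m while braking, for a total of 15.167 + 32.408 = 47.575 m.
Since a_F ≤ a_L and the follower starts braking later, the follower is never slower than the leader, so the closest approach is when both have stopped.
Minimum gap = 47.575 − 25.206 = 22.369 m.

Minimum gap ≈ 22.4 m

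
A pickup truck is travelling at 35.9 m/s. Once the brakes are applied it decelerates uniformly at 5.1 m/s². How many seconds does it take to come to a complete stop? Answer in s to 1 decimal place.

Braking time = v/a = 35.9000 / 5.100 = 7.039 s.

Braking time ≈ 7.0 s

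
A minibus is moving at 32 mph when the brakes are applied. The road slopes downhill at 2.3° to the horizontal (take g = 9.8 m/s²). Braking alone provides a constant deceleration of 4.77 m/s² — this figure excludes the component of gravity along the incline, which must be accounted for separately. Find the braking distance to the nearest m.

32 mph × 0.44704 = 14.3053 m/s.
Gravity along the downhill slope reduces the braking deceleration: a_eff = 4.770 − 9.8·sin 2.3° = 4.770 − 0.393 = 4.377 m/s².
Braking distance = v²/(2a) = 14.3053² / (2 × 4.377) = 204.642 / 8.754 = 23.377 m.

Braking distance ≈ 23 m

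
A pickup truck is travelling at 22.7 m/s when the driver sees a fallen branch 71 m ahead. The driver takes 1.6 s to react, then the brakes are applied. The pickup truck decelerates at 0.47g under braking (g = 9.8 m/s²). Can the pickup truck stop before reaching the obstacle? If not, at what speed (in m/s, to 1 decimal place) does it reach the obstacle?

No — it strikes the obstacle at 14.0 m/s

a = 0.47 × 9.8 = 4.606 m/s².
Reaction distance = 22.7000 × 1.6 = 36.320 m.
Braking distance needed to stop: v²/(2a) = 515.290 / 9.212 = 55.937 m, so total needed = 36.320 + 55.937 = 92.257 m > 71 m — it cannot stop.
Distance remaining when braking begins: 71 − 36.320 = 34.680 m.
v² = v₀² − 2a·d = 515.290 − 2 × 4.606 × 34.680 = 195.818 m²/s².
v = √195.818 = 13.993 m/s.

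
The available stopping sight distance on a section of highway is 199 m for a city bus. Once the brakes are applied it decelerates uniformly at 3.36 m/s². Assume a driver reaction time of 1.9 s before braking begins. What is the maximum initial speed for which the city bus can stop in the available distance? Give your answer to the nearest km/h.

Stopping distance: v·t_r + v²/(2a) = 199 with t_r = 1.9 s and a = 3.360 m/s².
So v² + 12.768 v − 1337.28 = 0.
Positive root: v = −a·t_r + √((a·t_r)² + 2a·d) = −6.384 + √(40.755 + 1337.28) = 30.7379 m/s.
30.7379 m/s × 3.6 = 110.656 km/h.

Maximum speed ≈ 111 km/h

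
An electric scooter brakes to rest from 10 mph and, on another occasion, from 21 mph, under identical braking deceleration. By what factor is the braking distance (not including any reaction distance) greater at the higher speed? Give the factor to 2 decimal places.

Factor ≈ 4.41

Braking distance d = v²/(2a), so with a fixed, d ∝ v².
Factor = (21/10)² = 2.1000² = 4.4100.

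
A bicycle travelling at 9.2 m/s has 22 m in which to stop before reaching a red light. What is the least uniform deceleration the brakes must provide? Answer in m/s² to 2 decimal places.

v² = 2a·d ⇒ a = v²/(2d) = 9.2000² / (2 × 22.000) = 84.640 / 44.000 = 1.9236 m/s².

Required deceleration ≈ 1.92 m/s²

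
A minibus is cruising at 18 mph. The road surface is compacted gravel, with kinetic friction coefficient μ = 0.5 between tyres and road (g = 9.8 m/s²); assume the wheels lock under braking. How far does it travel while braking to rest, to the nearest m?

Braking distance ≈ 7 m

18 mph × 0.44704 = 8.0467 m/s.
a = μg = 0.5 × 9.8 = 4.900 m/s².
Braking distance = v²/(2a) = 8.0467² / (2 × 4.900) = 64.749 / 9.800 = 6.607 m.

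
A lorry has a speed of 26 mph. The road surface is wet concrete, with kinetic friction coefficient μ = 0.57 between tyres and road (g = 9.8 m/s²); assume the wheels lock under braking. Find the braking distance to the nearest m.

26 mph × 0.44704 = 11.6230 m/s.
a = μg = 0.57 × 9.8 = 5.586 m/s².
Braking distance = v²/(2a) = 11.6230² / (2 × 5.586) = 135.094 / 11.172 = 12.092 m.

Braking distance ≈ 12 m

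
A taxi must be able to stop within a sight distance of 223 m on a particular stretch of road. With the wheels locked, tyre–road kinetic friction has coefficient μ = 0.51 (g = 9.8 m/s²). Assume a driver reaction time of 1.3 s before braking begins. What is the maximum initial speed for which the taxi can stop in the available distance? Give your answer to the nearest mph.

Maximum speed ≈ 92 mph

a = μg = 0.51 × 9.8 = 4.998 m/s².
Stopping distance: v·t_r + v²/(2a) = 223 with t_r = 1.3 s and a = 4.998 m/s².
So v² + 12.995 v − 2229.11 = 0.
Positive root: v = −a·t_r + √((a·t_r)² + 2a·d) = −6.497 + √(42.211 + 2229.11) = 41.1614 m/s.
41.1614 m/s ÷ 0.44704 = 92.075 mph.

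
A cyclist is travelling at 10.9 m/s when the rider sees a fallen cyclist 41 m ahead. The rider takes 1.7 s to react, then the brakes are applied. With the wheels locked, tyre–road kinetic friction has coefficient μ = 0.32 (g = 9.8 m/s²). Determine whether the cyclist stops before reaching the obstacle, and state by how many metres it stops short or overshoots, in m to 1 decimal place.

Yes — it stops 3.5 m short of the obstacle

a = μg = 0.32 × 9.8 = 3.136 m/s².
Reaction distance = 10.9000 × 1.7 = 18.530 m.
Braking distance = v²/(2a) = 118.810 / 6.272 = 18.943 m.
Total stopping distance = 18.530 + 18.943 = 37.473 m, vs 41 m available — it stops with 41 − 37.473 = 3.527 m to spare.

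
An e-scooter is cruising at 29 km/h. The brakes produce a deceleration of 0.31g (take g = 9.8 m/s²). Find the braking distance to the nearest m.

Braking distance ≈ 11 m

29 km/h ÷ 3.6 = 8.0556 m/s.
a = 0.31 × 9.8 = 3.038 m/s².
Braking distance = v²/(2a) = 8.0556² / (2 × 3.038) = 64.893 / 6.076 = 10.680 m.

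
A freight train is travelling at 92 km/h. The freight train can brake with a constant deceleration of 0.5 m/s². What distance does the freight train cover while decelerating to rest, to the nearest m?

92 km/h ÷ 3.6 = 25.5556 m/s.
Braking distance = v²/(2a) = 25.5556² / (2 × 0.500) = 653.089 / 1.000 = 653.089 m.

Braking distance ≈ 653 m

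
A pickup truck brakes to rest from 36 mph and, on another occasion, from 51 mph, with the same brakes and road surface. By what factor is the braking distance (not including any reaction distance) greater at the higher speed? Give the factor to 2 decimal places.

Factor ≈ 2.01

Braking distance d = v²/(2a), so with a fixed, d ∝ v².
Factor = (51/36)² = 1.4167² = 2.0070.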